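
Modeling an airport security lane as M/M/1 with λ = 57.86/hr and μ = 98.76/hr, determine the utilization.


ρ = λ/μ = 57.86/98.76 = 0.5859

Final: 0.5859


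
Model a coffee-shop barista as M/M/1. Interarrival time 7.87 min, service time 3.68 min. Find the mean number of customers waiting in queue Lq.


λ = 60/7.87 = 7.6239 /hr
μ = 60/3.68 = 16.3043 /hr
ρ = λ/μ = 7.6239/16.3043 = 0.4676
Lq = ρ²/(1−ρ) = 0.2186/0.5324 = 0.4107

Final: 0.4107


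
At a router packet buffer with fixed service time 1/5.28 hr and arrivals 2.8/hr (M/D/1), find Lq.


ρ = 2.8/5.28 = 0.5303
M/D/1: Lq = ρ²/(2(1−ρ)) = 0.2812/(2·0.4697) = 0.29936

Final: 0.29936


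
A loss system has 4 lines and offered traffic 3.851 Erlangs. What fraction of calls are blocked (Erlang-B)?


B(c,a) = (a^c/c!) / Σ_{k=0}^{c} a^k/k!
a^4/4! = 9.163953
Σ terms (k=0..4): 1.00000 + 3.85100 + 7.41510 + 9.51852 + 9.16395 = 30.948570
B = 9.163953/30.948570 = 0.296103

Final: 0.296103


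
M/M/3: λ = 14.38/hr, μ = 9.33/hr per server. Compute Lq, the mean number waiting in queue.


a = λ/μ = 1.5413; ρ = a/3 = 0.5138
P₀ = 0.200644
Lq = P₀·a^c·ρ / (c!·(1−ρ)²) = 0.200644·3.66127·0.5138/(6·0.23643)
= 0.26604

Final: 0.26604


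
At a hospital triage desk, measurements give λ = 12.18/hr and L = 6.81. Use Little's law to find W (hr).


W = L/λ = 6.81/12.18 = 0.5591 hr

Final: 0.5591 hr


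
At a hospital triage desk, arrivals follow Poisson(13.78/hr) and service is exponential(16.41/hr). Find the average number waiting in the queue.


ρ = 13.78/16.41 = 0.8397
Lq = ρ²/(1−ρ) = 0.7051/0.1603 = 4.3998

Final: 4.3998


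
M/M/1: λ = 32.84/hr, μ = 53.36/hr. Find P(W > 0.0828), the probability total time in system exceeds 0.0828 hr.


W ~ Exponential(μ−λ) for M/M/1.
μ − λ = 53.36 − 32.84 = 20.5200
P(W > t) = e^{−(μ−λ)t} = e^{−1.6991} = 0.182856

Final: 0.182856


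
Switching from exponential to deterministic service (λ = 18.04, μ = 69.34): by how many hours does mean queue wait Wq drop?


ρ = 18.04/69.34 = 0.2602
Wq(M/M/1) = ρ/(μ−λ) = 0.2602/51.30 = 0.005071 hr
Wq(M/D/1) = ρ/(2(μ−λ)) = 0.002536 hr
Savings = 0.005071 − 0.002536 = 0.002536 hr

Final: 0.002536 hr


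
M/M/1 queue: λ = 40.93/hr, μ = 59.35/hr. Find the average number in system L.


ρ = λ/μ = 40.93/59.35 = 0.6896
L = ρ/(1−ρ) = 0.6896/(1 − 0.6896) = 0.6896/0.3104 = 2.2220

Final: 2.2220


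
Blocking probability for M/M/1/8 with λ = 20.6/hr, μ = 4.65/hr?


ρ = λ/μ = 20.6/4.65 = 4.4301
P_K = (1−ρ)ρ^K/(1−ρ^(K+1)) = (-3.4301·148359.082836)/(1 − 657246.689555)
= -508887.606718/-657245.689555 = 0.774273

Final: 0.774273


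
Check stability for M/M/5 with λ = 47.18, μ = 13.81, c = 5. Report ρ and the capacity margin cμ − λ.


Total capacity cμ = 5·13.81 = 69.05/hr
ρ = λ/(cμ) = 47.18/69.05 = 0.6833
Stable ⇔ ρ < 1: YES
Spare capacity = cμ − λ = 69.05 − 47.18 = 21.87/hr

Final: ρ = 0.6833; stable; margin = 21.87/hr


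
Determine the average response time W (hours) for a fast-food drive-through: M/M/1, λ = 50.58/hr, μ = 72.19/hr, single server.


W = 1/(μ−λ) = 1/(72.19 − 50.58) = 1/21.61 = 0.04627 hr

Final: 0.04627 hr


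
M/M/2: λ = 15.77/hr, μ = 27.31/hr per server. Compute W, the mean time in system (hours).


a = 0.5774; ρ = 0.2887; P₀ = 0.551925
Lq = P₀·a^c·ρ/(c!(1−ρ)²) = 0.05251
Wq = Lq/λ = 0.05251/15.77 = 0.003330 hr
W = Wq + 1/μ = 0.003330 + 0.03662 = 0.03995 hr

Final: 0.03995 hr


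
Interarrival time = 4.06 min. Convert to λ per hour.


λ = 1/(interarrival time) in consistent units.
1 hour = 60 min, so λ = 60/4.06 = 14.7783 per hour

Final: 14.7783 /hr


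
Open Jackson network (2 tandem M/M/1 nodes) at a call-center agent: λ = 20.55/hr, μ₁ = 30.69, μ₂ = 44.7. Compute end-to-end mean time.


Each node sees arrival rate λ = 20.55/hr (tandem ⇒ throughput preserved).
W₁ = 1/(μ₁−λ) = 1/(30.69−20.55) = 0.09862 hr
W₂ = 1/(μ₂−λ) = 1/(44.7−20.55) = 0.04141 hr
W_total = W₁ + W₂ = 0.09862 + 0.04141 = 0.14003 hr

Final: 0.14003 hr


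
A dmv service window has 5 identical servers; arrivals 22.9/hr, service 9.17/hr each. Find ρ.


ρ = λ/(cμ) = 22.9/(5·9.17) = 22.9/45.85 = 0.4995

Final: 0.4995


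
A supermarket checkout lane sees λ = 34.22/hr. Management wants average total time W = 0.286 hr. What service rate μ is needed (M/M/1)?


W = 1/(μ−λ) ⇒ μ − λ = 1/W = 1/0.286 = 3.4965
μ = λ + 1/W = 34.22 + 3.4965 = 37.7165 per hr

Final: 37.7165 /hr


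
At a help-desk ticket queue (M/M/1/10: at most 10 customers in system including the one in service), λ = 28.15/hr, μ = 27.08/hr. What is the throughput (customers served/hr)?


ρ = 1.0395; P_K = (1−ρ)ρ^10/(1−ρ^11) = 0.109522
λ_eff = λ(1 − P_K) = 28.15·(1 − 0.109522) = 28.15·0.890478 = 25.0670 /hr

Final: 25.0670 /hr


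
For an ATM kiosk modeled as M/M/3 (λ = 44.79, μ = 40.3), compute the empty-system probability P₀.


a = λ/μ = 44.79/40.3 = 1.1114; ρ = a/c = 0.3705
Σ_{k=0}^{2} a^k/k! (terms k=0..2) = 1.00000 + 1.11141 + 0.61762 = 2.72904
Tail: a^3/(3!(1−ρ)) = 1.37287/(6·0.6295) = 0.36346
P₀ = 1/(2.72904 + 0.36346) = 1/3.09250 = 0.323363

Final: 0.323363


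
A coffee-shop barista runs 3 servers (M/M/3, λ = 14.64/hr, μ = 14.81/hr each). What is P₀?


a = λ/μ = 14.64/14.81 = 0.9885; ρ = a/c = 0.3295
Σ_{k=0}^{2} a^k/k! (terms k=0..2) = 1.00000 + 0.98852 + 0.48859 = 2.47711
Tail: a^3/(3!(1−ρ)) = 0.96596/(6·0.6705) = 0.24011
P₀ = 1/(2.47711 + 0.24011) = 1/2.71722 = 0.368023

Final: 0.368023


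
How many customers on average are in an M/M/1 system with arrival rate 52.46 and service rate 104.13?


ρ = λ/μ = 52.46/104.13 = 0.5038
L = ρ/(1−ρ) = 0.5038/(1 − 0.5038) = 0.5038/0.4962 = 1.0153

Final: 1.0153


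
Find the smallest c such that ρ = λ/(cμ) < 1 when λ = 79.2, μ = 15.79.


Stability requires cμ > λ ⇔ c > λ/μ.
λ/μ = 79.2/15.79 = 5.0158
Minimum integer c = ⌊5.0158⌋ + 1 = 6
Check: 6·15.79 = 94.74 > 79.2, while 5·15.79 = 78.95 ≤ 79.2

Final: 6 servers


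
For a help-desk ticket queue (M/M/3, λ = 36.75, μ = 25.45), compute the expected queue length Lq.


a = λ/μ = 1.4440; ρ = a/3 = 0.4813
P₀ = 0.224511
Lq = P₀·a^c·ρ / (c!·(1−ρ)²) = 0.224511·3.01099·0.4813/(6·0.26901)
= 0.20159

Final: 0.20159


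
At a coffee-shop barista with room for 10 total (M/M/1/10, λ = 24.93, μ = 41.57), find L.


ρ = 24.93/41.57 = 0.5997
L = ρ[1 − (K+1)ρ^K + Kρ^(K+1)] / [(1−ρ)(1−ρ^(K+1))]
Numerator: 0.5997·(1 − 11·0.006018 + 10·0.003609) = 0.581657
Denominator: (0.4003)·(0.996391) = 0.398844
L = 0.581657/0.398844 = 1.4584

Final: 1.4584


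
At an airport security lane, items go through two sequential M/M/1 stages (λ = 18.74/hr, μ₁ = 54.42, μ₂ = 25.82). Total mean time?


Each node sees arrival rate λ = 18.74/hr (tandem ⇒ throughput preserved).
W₁ = 1/(μ₁−λ) = 1/(54.42−18.74) = 0.02803 hr
W₂ = 1/(μ₂−λ) = 1/(25.82−18.74) = 0.14124 hr
W_total = W₁ + W₂ = 0.02803 + 0.14124 = 0.16927 hr

Final: 0.16927 hr


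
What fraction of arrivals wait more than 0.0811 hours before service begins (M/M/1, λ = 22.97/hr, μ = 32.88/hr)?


ρ = 22.97/32.88 = 0.6986
P(Wq > t) = ρ·e^{−(μ−λ)t} = 0.6986·e^{−0.8037}
= 0.6986·0.447669 = 0.312742

Final: 0.312742


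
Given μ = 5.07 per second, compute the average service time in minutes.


Mean service time = 1/μ = 1/5.07 second = 0.19724 second
In minutes: 0.19724 × 0.0166667 = 0.003287 min

Final: 0.003287 min


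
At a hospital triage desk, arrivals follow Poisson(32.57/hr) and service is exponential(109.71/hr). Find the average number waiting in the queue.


ρ = 32.57/109.71 = 0.2969
Lq = ρ²/(1−ρ) = 0.08813/0.7031 = 0.1253

Final: 0.1253


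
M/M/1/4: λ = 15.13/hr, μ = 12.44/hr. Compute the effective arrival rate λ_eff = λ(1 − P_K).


ρ = 1.2162; P_K = (1−ρ)ρ^4/(1−ρ^5) = 0.284813
λ_eff = λ(1 − P_K) = 15.13·(1 − 0.284813) = 15.13·0.715187 = 10.8208 /hr

Final: 10.8208 /hr


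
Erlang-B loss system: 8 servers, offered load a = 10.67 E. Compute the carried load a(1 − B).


B(8,10.67) = 0.368608 (Erlang-B)
Carried load = a(1 − B) = 10.67·(1 − 0.368608) = 10.67·0.631392 = 6.7370 E

Final: 6.7370 Erlangs


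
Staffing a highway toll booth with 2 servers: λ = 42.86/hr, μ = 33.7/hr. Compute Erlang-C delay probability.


a = λ/μ = 1.2718; ρ = a/2 = 0.6359
P₀ = 0.222565 (from M/M/c formula)
C(c,a) = [a^c/(c!(1−ρ))]·P₀ = [1.61750/(2·0.3641)]·0.222565
= 2.22126·0.222565 = 0.494375

Final: 0.494375


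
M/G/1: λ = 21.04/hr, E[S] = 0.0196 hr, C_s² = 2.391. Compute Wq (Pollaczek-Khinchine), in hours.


ρ = λ·E[S] = 21.04·0.0196 = 0.4124
E[S²] = E[S]²(1+C_s²) = 0.0196²·(1+2.391) = 0.001303
Wq = λ·E[S²]/(2(1−ρ)) = 21.04·0.001303/(2·0.5876) = 0.02332 hr

Final: 0.02332 hr


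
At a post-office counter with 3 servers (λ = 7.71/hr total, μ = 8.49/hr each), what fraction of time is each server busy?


ρ = λ/(cμ) = 7.71/(3·8.49) = 7.71/25.47 = 0.3027

Final: 0.3027


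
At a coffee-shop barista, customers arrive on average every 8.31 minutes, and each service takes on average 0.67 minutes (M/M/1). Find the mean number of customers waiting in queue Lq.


λ = 60/8.31 = 7.2202 /hr
μ = 60/0.67 = 89.5522 /hr
ρ = λ/μ = 7.2202/89.5522 = 0.08063
Lq = ρ²/(1−ρ) = 0.006501/0.9194 = 0.007071

Final: 0.007071


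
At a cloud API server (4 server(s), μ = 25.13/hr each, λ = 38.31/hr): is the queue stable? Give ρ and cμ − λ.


Total capacity cμ = 4·25.13 = 100.52/hr
ρ = λ/(cμ) = 38.31/100.52 = 0.3811
Stable ⇔ ρ < 1: YES
Spare capacity = cμ − λ = 100.52 − 38.31 = 62.21/hr

Final: ρ = 0.3811; stable; margin = 62.21/hr


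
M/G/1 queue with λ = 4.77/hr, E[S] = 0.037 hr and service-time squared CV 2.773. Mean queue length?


ρ = λ·E[S] = 4.77·0.037 = 0.1765
Lq = ρ²(1+C_s²)/(2(1−ρ)) = 0.03115·(1+2.773)/(2·0.8235)
= 0.03115·3.7730/1.6470 = 0.07136

Final: 0.07136


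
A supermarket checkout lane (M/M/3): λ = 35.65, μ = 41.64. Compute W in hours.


a = 0.8561; ρ = 0.2854; P₀ = 0.422119
Lq = P₀·a^c·ρ/(c!(1−ρ)²) = 0.02467
Wq = Lq/λ = 0.02467/35.65 = 0.0006921 hr
W = Wq + 1/μ = 0.0006921 + 0.02402 = 0.02471 hr

Final: 0.02471 hr


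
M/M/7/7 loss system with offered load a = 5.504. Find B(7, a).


B(c,a) = (a^c/c!) / Σ_{k=0}^{c} a^k/k!
a^7/7! = 30.361166
Σ terms (k=0..7): 1.00000 + 5.50400 + 15.14701 + 27.78971 + 38.23864 + 42.09310 + 38.61340 + 30.36117 = 198.747024
B = 30.361166/198.747024 = 0.152763

Final: 0.152763


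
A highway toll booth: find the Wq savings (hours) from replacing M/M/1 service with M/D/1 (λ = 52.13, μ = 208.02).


ρ = 52.13/208.02 = 0.2506
Wq(M/M/1) = ρ/(μ−λ) = 0.2506/155.89 = 0.001608 hr
Wq(M/D/1) = ρ/(2(μ−λ)) = 0.0008038 hr
Savings = 0.001608 − 0.0008038 = 0.0008038 hr

Final: 0.0008038 hr


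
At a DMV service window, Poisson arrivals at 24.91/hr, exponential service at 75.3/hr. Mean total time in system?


W = 1/(μ−λ) = 1/(75.3 − 24.91) = 1/50.39 = 0.01985 hr

Final: 0.01985 hr


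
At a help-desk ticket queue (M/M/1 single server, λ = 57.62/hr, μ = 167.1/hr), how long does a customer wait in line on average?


ρ = 57.62/167.1 = 0.3448
Wq = ρ/(μ−λ) = 0.3448/(167.1 − 57.62) = 0.3448/109.48 = 0.003150 hr

Final: 0.003150 hr


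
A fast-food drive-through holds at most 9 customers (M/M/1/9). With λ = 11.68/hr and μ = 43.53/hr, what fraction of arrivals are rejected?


ρ = λ/μ = 11.68/43.53 = 0.2683
P_K = (1−ρ)ρ^K/(1−ρ^(K+1)) = (0.7317·0.000007209)/(1 − 0.000001934)
= 0.000005275/0.999998 = 0.000005275

Final: 0.000005275


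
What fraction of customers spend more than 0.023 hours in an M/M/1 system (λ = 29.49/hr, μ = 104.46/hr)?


W ~ Exponential(μ−λ) for M/M/1.
μ − λ = 104.46 − 29.49 = 74.9700
P(W > t) = e^{−(μ−λ)t} = e^{−1.7243} = 0.178296

Final: 0.178296


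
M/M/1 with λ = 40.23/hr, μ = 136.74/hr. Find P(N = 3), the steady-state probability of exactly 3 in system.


ρ = 40.23/136.74 = 0.2942
P_n = (1−ρ)·ρ^n = (1 − 0.2942)·0.2942^3 = 0.7058·0.025466 = 0.017974

Final: 0.017974


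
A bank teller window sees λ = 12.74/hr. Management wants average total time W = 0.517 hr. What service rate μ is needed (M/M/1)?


W = 1/(μ−λ) ⇒ μ − λ = 1/W = 1/0.517 = 1.9342
μ = λ + 1/W = 12.74 + 1.9342 = 14.6742 per hr

Final: 14.6742 /hr


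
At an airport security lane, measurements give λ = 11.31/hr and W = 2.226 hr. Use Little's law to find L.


L = λW = 11.31·2.226 = 25.1761

Final: 25.1761


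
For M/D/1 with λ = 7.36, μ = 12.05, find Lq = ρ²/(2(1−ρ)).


ρ = 7.36/12.05 = 0.6108
M/D/1: Lq = ρ²/(2(1−ρ)) = 0.3731/(2·0.3892) = 0.47925

Final: 0.47925


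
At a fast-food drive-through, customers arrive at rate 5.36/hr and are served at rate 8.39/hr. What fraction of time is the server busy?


ρ = λ/μ = 5.36/8.39 = 0.6389

Final: 0.6389


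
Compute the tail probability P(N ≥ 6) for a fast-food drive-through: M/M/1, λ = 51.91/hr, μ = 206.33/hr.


ρ = 51.91/206.33 = 0.2516
P(N ≥ n) = ρ^n = 0.2516^6 = 0.0002536

Final: 0.0002536


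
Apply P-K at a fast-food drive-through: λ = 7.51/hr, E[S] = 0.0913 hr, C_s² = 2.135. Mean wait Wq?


ρ = λ·E[S] = 7.51·0.0913 = 0.6857
E[S²] = E[S]²(1+C_s²) = 0.0913²·(1+2.135) = 0.026132
Wq = λ·E[S²]/(2(1−ρ)) = 7.51·0.026132/(2·0.3143) = 0.31217 hr

Final: 0.31217 hr


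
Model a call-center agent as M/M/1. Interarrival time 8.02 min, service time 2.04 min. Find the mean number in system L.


λ = 60/8.02 = 7.4813 /hr
μ = 60/2.04 = 29.4118 /hr
ρ = λ/μ = 7.4813/29.4118 = 0.2544
L = ρ/(1−ρ) = 0.2544/0.7456 = 0.3411

Final: 0.3411


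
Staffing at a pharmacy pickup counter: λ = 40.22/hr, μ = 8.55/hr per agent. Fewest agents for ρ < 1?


Stability requires cμ > λ ⇔ c > λ/μ.
λ/μ = 40.22/8.55 = 4.7041
Minimum integer c = ⌊4.7041⌋ + 1 = 5
Check: 5·8.55 = 42.75 > 40.22, while 4·8.55 = 34.20 ≤ 40.22

Final: 5 servers


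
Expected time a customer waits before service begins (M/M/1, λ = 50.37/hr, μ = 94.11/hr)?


ρ = 50.37/94.11 = 0.5352
Wq = ρ/(μ−λ) = 0.5352/(94.11 − 50.37) = 0.5352/43.74 = 0.01224 hr

Final: 0.01224 hr


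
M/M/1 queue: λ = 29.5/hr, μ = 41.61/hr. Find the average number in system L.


ρ = λ/μ = 29.5/41.61 = 0.7090
L = ρ/(1−ρ) = 0.7090/(1 − 0.7090) = 0.7090/0.2910 = 2.4360

Final: 2.4360


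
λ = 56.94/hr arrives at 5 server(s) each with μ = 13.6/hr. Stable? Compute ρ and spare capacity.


Total capacity cμ = 5·13.6 = 68.00/hr
ρ = λ/(cμ) = 56.94/68.00 = 0.8374
Stable ⇔ ρ < 1: YES
Spare capacity = cμ − λ = 68.00 − 56.94 = 11.06/hr

Final: ρ = 0.8374; stable; margin = 11.06/hr


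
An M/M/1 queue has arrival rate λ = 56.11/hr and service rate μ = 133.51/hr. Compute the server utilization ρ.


ρ = λ/μ = 56.11/133.51 = 0.4203

Final: 0.4203


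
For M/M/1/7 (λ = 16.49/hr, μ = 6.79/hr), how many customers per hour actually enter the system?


ρ = 2.4286; P_K = (1−ρ)ρ^7/(1−ρ^8) = 0.588722
λ_eff = λ(1 − P_K) = 16.49·(1 − 0.588722) = 16.49·0.411278 = 6.7820 /hr

Final: 6.7820 /hr


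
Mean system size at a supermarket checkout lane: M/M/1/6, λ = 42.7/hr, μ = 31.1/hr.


ρ = 42.7/31.1 = 1.3730
L = ρ[1 − (K+1)ρ^K + Kρ^(K+1)] / [(1−ρ)(1−ρ^(K+1))]
Numerator: 1.3730·(1 − 7·6.698922 + 6·9.197555) = 12.759031
Denominator: (-0.3730)·(-8.197555) = 3.057609
L = 12.759031/3.057609 = 4.1729

Final: 4.1729


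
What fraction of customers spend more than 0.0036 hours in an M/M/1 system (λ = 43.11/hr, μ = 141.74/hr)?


W ~ Exponential(μ−λ) for M/M/1.
μ − λ = 141.74 − 43.11 = 98.6300
P(W > t) = e^{−(μ−λ)t} = e^{−0.3551} = 0.701126

Final: 0.701126


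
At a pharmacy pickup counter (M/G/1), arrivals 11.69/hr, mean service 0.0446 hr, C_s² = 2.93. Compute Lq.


ρ = λ·E[S] = 11.69·0.0446 = 0.5214
Lq = ρ²(1+C_s²)/(2(1−ρ)) = 0.2718·(1+2.93)/(2·0.4786)
= 0.2718·3.9300/0.9573 = 1.11600

Final: 1.11600


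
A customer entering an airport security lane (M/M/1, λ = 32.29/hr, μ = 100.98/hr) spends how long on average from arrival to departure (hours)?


W = 1/(μ−λ) = 1/(100.98 − 32.29) = 1/68.69 = 0.01456 hr

Final: 0.01456 hr


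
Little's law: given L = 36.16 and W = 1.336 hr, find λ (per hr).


λ = L/W = 36.16/1.336 = 27.0659 /hr

Final: 27.0659 /hr


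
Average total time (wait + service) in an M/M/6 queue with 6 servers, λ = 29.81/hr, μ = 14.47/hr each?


a = 2.0601; ρ = 0.3434; P₀ = 0.127213
Lq = P₀·a^c·ρ/(c!(1−ρ)²) = 0.01076
Wq = Lq/λ = 0.01076/29.81 = 0.0003608 hr
W = Wq + 1/μ = 0.0003608 + 0.06911 = 0.06947 hr

Final: 0.06947 hr


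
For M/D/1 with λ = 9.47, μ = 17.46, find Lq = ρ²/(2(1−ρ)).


ρ = 9.47/17.46 = 0.5424
M/D/1: Lq = ρ²/(2(1−ρ)) = 0.2942/(2·0.4576) = 0.32142

Final: 0.32142


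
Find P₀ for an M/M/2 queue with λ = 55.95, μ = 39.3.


a = λ/μ = 55.95/39.3 = 1.4237; ρ = a/c = 0.7118
Σ_{k=0}^{1} a^k/k! (terms k=0..1) = 1.00000 + 1.42366 = 2.42366
Tail: a^2/(2!(1−ρ)) = 2.02682/(2·0.2882) = 3.51673
P₀ = 1/(2.42366 + 3.51673) = 1/5.94040 = 0.168339

Final: 0.168339


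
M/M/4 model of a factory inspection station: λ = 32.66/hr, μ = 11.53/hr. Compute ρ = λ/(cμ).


ρ = λ/(cμ) = 32.66/(4·11.53) = 32.66/46.12 = 0.7082

Final: 0.7082


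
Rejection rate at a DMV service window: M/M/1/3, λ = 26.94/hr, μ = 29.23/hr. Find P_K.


ρ = λ/μ = 26.94/29.23 = 0.9217
P_K = (1−ρ)ρ^K/(1−ρ^(K+1)) = (0.07834·0.782900)/(1 − 0.721564)
= 0.061336/0.278436 = 0.220287

Final: 0.220287


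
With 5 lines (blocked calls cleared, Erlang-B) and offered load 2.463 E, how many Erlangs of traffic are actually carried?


B(5,2.463) = 0.066991 (Erlang-B)
Carried load = a(1 − B) = 2.463·(1 − 0.066991) = 2.463·0.933009 = 2.2980 E

Final: 2.2980 Erlangs


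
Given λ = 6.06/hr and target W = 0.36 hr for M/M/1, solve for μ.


W = 1/(μ−λ) ⇒ μ − λ = 1/W = 1/0.36 = 2.7778
μ = λ + 1/W = 6.06 + 2.7778 = 8.8378 per hr

Final: 8.8378 /hr


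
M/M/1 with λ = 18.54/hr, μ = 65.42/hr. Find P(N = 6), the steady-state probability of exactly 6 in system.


ρ = 18.54/65.42 = 0.2834
P_n = (1−ρ)·ρ^n = (1 − 0.2834)·0.2834^6 = 0.7166·0.0005181 = 0.0003713

Final: 0.0003713


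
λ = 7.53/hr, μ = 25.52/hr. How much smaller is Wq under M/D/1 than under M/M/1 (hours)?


ρ = 7.53/25.52 = 0.2951
Wq(M/M/1) = ρ/(μ−λ) = 0.2951/17.99 = 0.01640 hr
Wq(M/D/1) = ρ/(2(μ−λ)) = 0.008201 hr
Savings = 0.01640 − 0.008201 = 0.008201 hr

Final: 0.008201 hr


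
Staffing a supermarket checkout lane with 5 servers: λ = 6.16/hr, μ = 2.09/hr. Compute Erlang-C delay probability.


a = λ/μ = 2.9474; ρ = a/5 = 0.5895
P₀ = 0.049462 (from M/M/c formula)
C(c,a) = [a^c/(c!(1−ρ))]·P₀ = [222.41913/(120·0.4105)]·0.049462
= 4.51492·0.049462 = 0.223319

Final: 0.223319


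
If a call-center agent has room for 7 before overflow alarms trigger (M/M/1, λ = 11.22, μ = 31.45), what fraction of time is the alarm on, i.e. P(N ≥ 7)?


ρ = 11.22/31.45 = 0.3568
P(N ≥ n) = ρ^n = 0.3568^7 = 0.0007355

Final: 0.0007355


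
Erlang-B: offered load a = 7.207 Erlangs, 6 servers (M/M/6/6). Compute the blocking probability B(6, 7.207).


B(c,a) = (a^c/c!) / Σ_{k=0}^{c} a^k/k!
a^6/6! = 194.623212
Σ terms (k=0..6): 1.00000 + 7.20700 + 25.97042 + 62.38962 + 112.41049 + 162.02848 + 194.62321 = 565.629227
B = 194.623212/565.629227 = 0.344083

Final: 0.344083


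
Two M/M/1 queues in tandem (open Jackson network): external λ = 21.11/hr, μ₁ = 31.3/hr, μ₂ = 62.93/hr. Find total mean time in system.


Each node sees arrival rate λ = 21.11/hr (tandem ⇒ throughput preserved).
W₁ = 1/(μ₁−λ) = 1/(31.3−21.11) = 0.09814 hr
W₂ = 1/(μ₂−λ) = 1/(62.93−21.11) = 0.02391 hr
W_total = W₁ + W₂ = 0.09814 + 0.02391 = 0.12205 hr

Final: 0.12205 hr


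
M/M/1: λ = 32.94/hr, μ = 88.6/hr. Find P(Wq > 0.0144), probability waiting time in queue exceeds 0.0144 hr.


ρ = 32.94/88.6 = 0.3718
P(Wq > t) = ρ·e^{−(μ−λ)t} = 0.3718·e^{−0.8015}
= 0.3718·0.448654 = 0.166802

Final: 0.166802


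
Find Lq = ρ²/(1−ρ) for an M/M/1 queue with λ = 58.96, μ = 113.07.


ρ = 58.96/113.07 = 0.5214
Lq = ρ²/(1−ρ) = 0.2719/0.4786 = 0.5682

Final: 0.5682


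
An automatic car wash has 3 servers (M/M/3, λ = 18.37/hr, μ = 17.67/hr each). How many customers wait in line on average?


a = λ/μ = 1.0396; ρ = a/3 = 0.3465
P₀ = 0.348846
Lq = P₀·a^c·ρ / (c!·(1−ρ)²) = 0.348846·1.12362·0.3465/(6·0.42701)
= 0.05302

Final: 0.05302


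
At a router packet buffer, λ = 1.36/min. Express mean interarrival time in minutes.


Mean interarrival time = 1/λ = 1/1.36 minute = 0.73529 minute
In minutes: 0.73529 × 1 = 0.7353 min

Final: 0.7353 min


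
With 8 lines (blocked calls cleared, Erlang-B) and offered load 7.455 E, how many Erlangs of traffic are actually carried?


B(8,7.455) = 0.204894 (Erlang-B)
Carried load = a(1 − B) = 7.455·(1 − 0.204894) = 7.455·0.795106 = 5.9275 E

Final: 5.9275 Erlangs


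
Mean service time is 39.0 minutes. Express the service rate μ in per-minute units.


μ = 1/(service time) in consistent units.
1 minute = 1 min, so μ = 1/39.0 = 0.02564 per minute

Final: 0.02564 /min


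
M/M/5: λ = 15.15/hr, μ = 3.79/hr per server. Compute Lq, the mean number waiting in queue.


a = λ/μ = 3.9974; ρ = a/5 = 0.7995
P₀ = 0.013040
Lq = P₀·a^c·ρ / (c!·(1−ρ)²) = 0.013040·1020.62714·0.7995/(120·0.04021)
= 2.20510

Final: 2.20510


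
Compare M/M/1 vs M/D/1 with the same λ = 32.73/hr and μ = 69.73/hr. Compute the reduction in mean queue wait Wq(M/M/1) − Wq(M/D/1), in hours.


ρ = 32.73/69.73 = 0.4694
Wq(M/M/1) = ρ/(μ−λ) = 0.4694/37.00 = 0.01269 hr
Wq(M/D/1) = ρ/(2(μ−λ)) = 0.006343 hr
Savings = 0.01269 − 0.006343 = 0.006343 hr

Final: 0.006343 hr


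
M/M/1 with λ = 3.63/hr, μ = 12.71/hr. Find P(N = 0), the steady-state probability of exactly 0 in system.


ρ = 3.63/12.71 = 0.2856
P_n = (1−ρ)·ρ^n = (1 − 0.2856)·0.2856^0 = 0.7144·1.000000 = 0.714398

Final: 0.714398


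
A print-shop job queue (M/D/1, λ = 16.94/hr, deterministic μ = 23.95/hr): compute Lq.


ρ = 16.94/23.95 = 0.7073
M/D/1: Lq = ρ²/(2(1−ρ)) = 0.5003/(2·0.2927) = 0.85462

Final: 0.85462


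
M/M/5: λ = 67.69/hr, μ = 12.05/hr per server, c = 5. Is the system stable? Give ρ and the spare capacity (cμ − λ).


Total capacity cμ = 5·12.05 = 60.25/hr
ρ = λ/(cμ) = 67.69/60.25 = 1.1235
Stable ⇔ ρ < 1: NO
Spare capacity = cμ − λ = 60.25 − 67.69 = -7.44/hr

Final: ρ = 1.1235; unstable; margin = -7.44/hr


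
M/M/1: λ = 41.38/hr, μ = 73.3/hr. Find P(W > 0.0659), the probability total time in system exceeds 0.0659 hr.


W ~ Exponential(μ−λ) for M/M/1.
μ − λ = 73.3 − 41.38 = 31.9200
P(W > t) = e^{−(μ−λ)t} = e^{−2.1035} = 0.122025

Final: 0.122025


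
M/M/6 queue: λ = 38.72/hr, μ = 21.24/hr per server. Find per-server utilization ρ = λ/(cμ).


ρ = λ/(cμ) = 38.72/(6·21.24) = 38.72/127.44 = 0.3038

Final: 0.3038


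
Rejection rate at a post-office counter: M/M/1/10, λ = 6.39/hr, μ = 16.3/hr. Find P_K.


ρ = λ/μ = 6.39/16.3 = 0.3920
P_K = (1−ρ)ρ^K/(1−ρ^(K+1)) = (0.6080·0.00008573)/(1 − 0.00003361)
= 0.00005212/0.999966 = 0.00005212

Final: 0.00005212


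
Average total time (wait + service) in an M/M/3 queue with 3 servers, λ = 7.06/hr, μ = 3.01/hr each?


a = 2.3455; ρ = 0.7818; P₀ = 0.062680
Lq = P₀·a^c·ρ/(c!(1−ρ)²) = 2.21437
Wq = Lq/λ = 2.21437/7.06 = 0.31365 hr
W = Wq + 1/μ = 0.31365 + 0.33223 = 0.64588 hr

Final: 0.64588 hr


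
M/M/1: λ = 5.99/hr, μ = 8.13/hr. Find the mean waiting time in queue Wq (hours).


ρ = 5.99/8.13 = 0.7368
Wq = ρ/(μ−λ) = 0.7368/(8.13 − 5.99) = 0.7368/2.14 = 0.3443 hr

Final: 0.3443 hr


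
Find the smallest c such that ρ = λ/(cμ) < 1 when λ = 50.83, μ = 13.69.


Stability requires cμ > λ ⇔ c > λ/μ.
λ/μ = 50.83/13.69 = 3.7129
Minimum integer c = ⌊3.7129⌋ + 1 = 4
Check: 4·13.69 = 54.76 > 50.83, while 3·13.69 = 41.07 ≤ 50.83

Final: 4 servers


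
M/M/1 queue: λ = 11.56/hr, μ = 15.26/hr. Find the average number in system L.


ρ = λ/μ = 11.56/15.26 = 0.7575
L = ρ/(1−ρ) = 0.7575/(1 − 0.7575) = 0.7575/0.2425 = 3.1243

Final: 3.1243


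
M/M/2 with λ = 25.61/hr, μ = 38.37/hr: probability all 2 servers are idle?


a = λ/μ = 25.61/38.37 = 0.6674; ρ = a/c = 0.3337
Σ_{k=0}^{1} a^k/k! (terms k=0..1) = 1.00000 + 0.66745 = 1.66745
Tail: a^2/(2!(1−ρ)) = 0.44549/(2·0.6663) = 0.33431
P₀ = 1/(1.66745 + 0.33431) = 1/2.00176 = 0.499560

Final: 0.499560


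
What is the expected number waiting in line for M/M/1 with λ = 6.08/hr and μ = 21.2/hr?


ρ = 6.08/21.2 = 0.2868
Lq = ρ²/(1−ρ) = 0.08225/0.7132 = 0.1153

Final: 0.1153


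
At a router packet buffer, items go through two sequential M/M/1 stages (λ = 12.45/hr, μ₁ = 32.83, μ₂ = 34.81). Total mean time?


Each node sees arrival rate λ = 12.45/hr (tandem ⇒ throughput preserved).
W₁ = 1/(μ₁−λ) = 1/(32.83−12.45) = 0.04907 hr
W₂ = 1/(μ₂−λ) = 1/(34.81−12.45) = 0.04472 hr
W_total = W₁ + W₂ = 0.04907 + 0.04472 = 0.09379 hr

Final: 0.09379 hr


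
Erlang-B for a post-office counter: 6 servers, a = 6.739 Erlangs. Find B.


B(c,a) = (a^c/c!) / Σ_{k=0}^{c} a^k/k!
a^6/6! = 130.088900
Σ terms (k=0..6): 1.00000 + 6.73900 + 22.70706 + 51.00763 + 85.93510 + 115.82333 + 130.08890 = 413.301014
B = 130.088900/413.301014 = 0.314756

Final: 0.314756


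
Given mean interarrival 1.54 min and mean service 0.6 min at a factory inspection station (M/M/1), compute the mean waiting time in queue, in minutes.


λ = 60/1.54 = 38.9610 /hr
μ = 60/0.6 = 100.0000 /hr
ρ = λ/μ = 38.9610/100.0000 = 0.3896
Wq = ρ/(μ−λ) = 0.3896/(100.0000−38.9610) = 0.006383 hr
In minutes: 0.006383·60 = 0.3830 min

Final: 0.3830 min


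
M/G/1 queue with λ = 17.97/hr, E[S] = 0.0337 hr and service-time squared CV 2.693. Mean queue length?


ρ = λ·E[S] = 17.97·0.0337 = 0.6056
Lq = ρ²(1+C_s²)/(2(1−ρ)) = 0.3667·(1+2.693)/(2·0.3944)
= 0.3667·3.6930/0.7888 = 1.71694

Final: 1.71694


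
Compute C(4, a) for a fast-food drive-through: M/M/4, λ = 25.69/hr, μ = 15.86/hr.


a = λ/μ = 1.6198; ρ = a/4 = 0.4049
P₀ = 0.195235 (from M/M/c formula)
C(c,a) = [a^c/(c!(1−ρ))]·P₀ = [6.88404/(24·0.5951)]·0.195235
= 0.48204·0.195235 = 0.094110

Final: 0.094110


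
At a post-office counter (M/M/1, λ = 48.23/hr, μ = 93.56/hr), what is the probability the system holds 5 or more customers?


ρ = 48.23/93.56 = 0.5155
P(N ≥ n) = ρ^n = 0.5155^5 = 0.036403

Final: 0.036403


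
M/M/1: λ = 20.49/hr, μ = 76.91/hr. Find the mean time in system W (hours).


W = 1/(μ−λ) = 1/(76.91 − 20.49) = 1/56.42 = 0.01772 hr

Final: 0.01772 hr


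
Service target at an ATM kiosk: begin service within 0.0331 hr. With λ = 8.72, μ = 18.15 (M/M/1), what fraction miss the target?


ρ = 8.72/18.15 = 0.4804
P(Wq > t) = ρ·e^{−(μ−λ)t} = 0.4804·e^{−0.3121}
= 0.4804·0.731884 = 0.351627

Final: 0.351627


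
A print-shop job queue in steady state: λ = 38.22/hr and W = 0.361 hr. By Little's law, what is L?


L = λW = 38.22·0.361 = 13.7974

Final: 13.7974


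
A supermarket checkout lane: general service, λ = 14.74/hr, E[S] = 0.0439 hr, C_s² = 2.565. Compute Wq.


ρ = λ·E[S] = 14.74·0.0439 = 0.6471
E[S²] = E[S]²(1+C_s²) = 0.0439²·(1+2.565) = 0.006871
Wq = λ·E[S²]/(2(1−ρ)) = 14.74·0.006871/(2·0.3529) = 0.14348 hr

Final: 0.14348 hr


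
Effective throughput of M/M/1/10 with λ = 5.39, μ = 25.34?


ρ = 0.2127; P_K = (1−ρ)ρ^10/(1−ρ^11) = 0.0000001493
λ_eff = λ(1 − P_K) = 5.39·(1 − 0.0000001493) = 5.39·1.000000 = 5.3900 /hr

Final: 5.3900 /hr


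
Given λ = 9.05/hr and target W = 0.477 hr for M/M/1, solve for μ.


W = 1/(μ−λ) ⇒ μ − λ = 1/W = 1/0.477 = 2.0964
μ = λ + 1/W = 9.05 + 2.0964 = 11.1464 per hr

Final: 11.1464 /hr


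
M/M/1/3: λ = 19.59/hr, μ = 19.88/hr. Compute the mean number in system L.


ρ = 19.59/19.88 = 0.9854
L = ρ[1 − (K+1)ρ^K + Kρ^(K+1)] / [(1−ρ)(1−ρ^(K+1))]
Numerator: 0.9854·(1 − 4·0.956873 + 3·0.942914) = 0.001234
Denominator: (0.01459)·(0.057086) = 0.0008327
L = 0.001234/0.0008327 = 1.4816

Final: 1.4816


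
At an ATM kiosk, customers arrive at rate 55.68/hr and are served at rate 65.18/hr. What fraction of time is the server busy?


ρ = λ/μ = 55.68/65.18 = 0.8542

Final: 0.8542


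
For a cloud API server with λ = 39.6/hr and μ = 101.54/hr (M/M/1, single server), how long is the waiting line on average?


ρ = 39.6/101.54 = 0.3900
Lq = ρ²/(1−ρ) = 0.1521/0.6100 = 0.2493

Final: 0.2493


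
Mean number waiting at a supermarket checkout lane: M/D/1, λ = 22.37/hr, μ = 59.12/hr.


ρ = 22.37/59.12 = 0.3784
M/D/1: Lq = ρ²/(2(1−ρ)) = 0.1432/(2·0.6216) = 0.11516

Final: 0.11516


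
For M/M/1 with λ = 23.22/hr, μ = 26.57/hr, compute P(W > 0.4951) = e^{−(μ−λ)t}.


W ~ Exponential(μ−λ) for M/M/1.
μ − λ = 26.57 − 23.22 = 3.3500
P(W > t) = e^{−(μ−λ)t} = e^{−1.6586} = 0.190408

Final: 0.190408


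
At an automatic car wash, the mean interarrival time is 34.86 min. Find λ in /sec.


λ = 1/(interarrival time) in consistent units.
1 second = 0.0166667 min, so λ = 0.0166667/34.86 = 0.0004781 per second

Final: 0.0004781 /sec


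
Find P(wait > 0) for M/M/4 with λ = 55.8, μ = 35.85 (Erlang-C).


a = λ/μ = 1.5565; ρ = a/4 = 0.3891
P₀ = 0.208481 (from M/M/c formula)
C(c,a) = [a^c/(c!(1−ρ))]·P₀ = [5.86922/(24·0.6109)]·0.208481
= 0.40033·0.208481 = 0.083460

Final: 0.083460


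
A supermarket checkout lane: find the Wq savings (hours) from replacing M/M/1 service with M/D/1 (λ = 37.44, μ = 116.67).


ρ = 37.44/116.67 = 0.3209
Wq(M/M/1) = ρ/(μ−λ) = 0.3209/79.23 = 0.004050 hr
Wq(M/D/1) = ρ/(2(μ−λ)) = 0.002025 hr
Savings = 0.004050 − 0.002025 = 0.002025 hr

Final: 0.002025 hr


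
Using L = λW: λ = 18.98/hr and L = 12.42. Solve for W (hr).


W = L/λ = 12.42/18.98 = 0.6544 hr

Final: 0.6544 hr


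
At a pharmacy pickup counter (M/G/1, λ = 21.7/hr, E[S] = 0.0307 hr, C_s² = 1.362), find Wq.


ρ = λ·E[S] = 21.7·0.0307 = 0.6662
E[S²] = E[S]²(1+C_s²) = 0.0307²·(1+1.362) = 0.002226
Wq = λ·E[S²]/(2(1−ρ)) = 21.7·0.002226/(2·0.3338) = 0.07236 hr

Final: 0.07236 hr


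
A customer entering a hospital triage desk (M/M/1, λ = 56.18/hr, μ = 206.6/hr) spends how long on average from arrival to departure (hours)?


W = 1/(μ−λ) = 1/(206.6 − 56.18) = 1/150.42 = 0.006648 hr

Final: 0.006648 hr


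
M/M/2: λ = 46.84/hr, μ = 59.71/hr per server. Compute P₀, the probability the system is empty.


a = λ/μ = 46.84/59.71 = 0.7845; ρ = a/c = 0.3922
Σ_{k=0}^{1} a^k/k! (terms k=0..1) = 1.00000 + 0.78446 = 1.78446
Tail: a^2/(2!(1−ρ)) = 0.61537/(2·0.6078) = 0.50626
P₀ = 1/(1.78446 + 0.50626) = 1/2.29071 = 0.436545

Final: 0.436545


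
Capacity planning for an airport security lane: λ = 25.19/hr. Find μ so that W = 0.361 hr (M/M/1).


W = 1/(μ−λ) ⇒ μ − λ = 1/W = 1/0.361 = 2.7701
μ = λ + 1/W = 25.19 + 2.7701 = 27.9601 per hr

Final: 27.9601 /hr


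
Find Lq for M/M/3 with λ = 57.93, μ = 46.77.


a = λ/μ = 1.2386; ρ = a/3 = 0.4129
P₀ = 0.282078
Lq = P₀·a^c·ρ / (c!·(1−ρ)²) = 0.282078·1.90024·0.4129/(6·0.34472)
= 0.10700

Final: 0.10700


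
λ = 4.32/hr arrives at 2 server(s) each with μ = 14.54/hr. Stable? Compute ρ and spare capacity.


Total capacity cμ = 2·14.54 = 29.08/hr
ρ = λ/(cμ) = 4.32/29.08 = 0.1486
Stable ⇔ ρ < 1: YES
Spare capacity = cμ − λ = 29.08 − 4.32 = 24.76/hr

Final: ρ = 0.1486; stable; margin = 24.76/hr


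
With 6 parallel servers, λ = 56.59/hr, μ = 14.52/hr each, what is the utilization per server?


ρ = λ/(cμ) = 56.59/(6·14.52) = 56.59/87.12 = 0.6496

Final: 0.6496


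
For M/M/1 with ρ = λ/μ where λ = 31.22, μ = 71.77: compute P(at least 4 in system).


ρ = 31.22/71.77 = 0.4350
P(N ≥ n) = ρ^n = 0.4350^4 = 0.035806

Final: 0.035806


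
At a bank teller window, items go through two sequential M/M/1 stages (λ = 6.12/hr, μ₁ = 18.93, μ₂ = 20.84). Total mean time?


Each node sees arrival rate λ = 6.12/hr (tandem ⇒ throughput preserved).
W₁ = 1/(μ₁−λ) = 1/(18.93−6.12) = 0.07806 hr
W₂ = 1/(μ₂−λ) = 1/(20.84−6.12) = 0.06793 hr
W_total = W₁ + W₂ = 0.07806 + 0.06793 = 0.14600 hr

Final: 0.14600 hr


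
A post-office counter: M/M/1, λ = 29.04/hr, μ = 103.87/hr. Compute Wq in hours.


ρ = 29.04/103.87 = 0.2796
Wq = ρ/(μ−λ) = 0.2796/(103.87 − 29.04) = 0.2796/74.83 = 0.003736 hr

Final: 0.003736 hr


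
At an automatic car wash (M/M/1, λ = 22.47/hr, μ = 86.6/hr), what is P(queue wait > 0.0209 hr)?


ρ = 22.47/86.6 = 0.2595
P(Wq > t) = ρ·e^{−(μ−λ)t} = 0.2595·e^{−1.3403}
= 0.2595·0.261763 = 0.067919

Final: 0.067919


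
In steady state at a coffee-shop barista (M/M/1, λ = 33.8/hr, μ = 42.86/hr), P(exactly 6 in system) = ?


ρ = 33.8/42.86 = 0.7886
P_n = (1−ρ)·ρ^n = (1 − 0.7886)·0.7886^6 = 0.2114·0.240540 = 0.050847

Final: 0.050847


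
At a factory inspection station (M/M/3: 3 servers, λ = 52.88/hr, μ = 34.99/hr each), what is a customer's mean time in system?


a = 1.5113; ρ = 0.5038; P₀ = 0.207788
Lq = P₀·a^c·ρ/(c!(1−ρ)²) = 0.24455
Wq = Lq/λ = 0.24455/52.88 = 0.004625 hr
W = Wq + 1/μ = 0.004625 + 0.02858 = 0.03320 hr

Final: 0.03320 hr


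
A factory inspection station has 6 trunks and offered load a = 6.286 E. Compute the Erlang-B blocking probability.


B(c,a) = (a^c/c!) / Σ_{k=0}^{c} a^k/k!
a^6/6! = 85.686768
Σ terms (k=0..6): 1.00000 + 6.28600 + 19.75690 + 41.39729 + 65.05584 + 81.78820 + 85.68677 = 300.970987
B = 85.686768/300.970987 = 0.284701

Final: 0.284701


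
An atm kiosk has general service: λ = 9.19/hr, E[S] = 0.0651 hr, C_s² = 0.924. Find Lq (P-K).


ρ = λ·E[S] = 9.19·0.0651 = 0.5983
Lq = ρ²(1+C_s²)/(2(1−ρ)) = 0.3579·(1+0.924)/(2·0.4017)
= 0.3579·1.9240/0.8035 = 0.85710

Final: 0.85710


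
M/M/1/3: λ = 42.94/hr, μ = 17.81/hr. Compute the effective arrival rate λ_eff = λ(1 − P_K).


ρ = 2.4110; P_K = (1−ρ)ρ^3/(1−ρ^4) = 0.603083
λ_eff = λ(1 − P_K) = 42.94·(1 − 0.603083) = 42.94·0.396917 = 17.0436 /hr

Final: 17.0436 /hr


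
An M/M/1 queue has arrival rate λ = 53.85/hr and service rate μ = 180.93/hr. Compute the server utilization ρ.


ρ = λ/μ = 53.85/180.93 = 0.2976

Final: 0.2976


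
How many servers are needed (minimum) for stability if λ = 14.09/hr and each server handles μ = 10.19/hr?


Stability requires cμ > λ ⇔ c > λ/μ.
λ/μ = 14.09/10.19 = 1.3827
Minimum integer c = ⌊1.3827⌋ + 1 = 2
Check: 2·10.19 = 20.38 > 14.09, while 1·10.19 = 10.19 ≤ 14.09

Final: 2 servers


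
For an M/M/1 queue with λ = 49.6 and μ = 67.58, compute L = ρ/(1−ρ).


ρ = λ/μ = 49.6/67.58 = 0.7339
L = ρ/(1−ρ) = 0.7339/(1 − 0.7339) = 0.7339/0.2661 = 2.7586

Final: 2.7586


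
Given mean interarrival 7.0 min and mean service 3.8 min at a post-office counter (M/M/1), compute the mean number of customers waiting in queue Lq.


λ = 60/7.0 = 8.5714 /hr
μ = 60/3.8 = 15.7895 /hr
ρ = λ/μ = 8.5714/15.7895 = 0.5429
Lq = ρ²/(1−ρ) = 0.2947/0.4571 = 0.6446

Final: 0.6446


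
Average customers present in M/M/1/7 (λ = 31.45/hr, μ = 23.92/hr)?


ρ = 31.45/23.92 = 1.3148
L = ρ[1 − (K+1)ρ^K + Kρ^(K+1)] / [(1−ρ)(1−ρ^(K+1))]
Numerator: 1.3148·(1 − 8·6.792292 + 7·8.930500) = 12.063508
Denominator: (-0.3148)·(-7.930500) = 2.496516
L = 12.063508/2.496516 = 4.8321

Final: 4.8321


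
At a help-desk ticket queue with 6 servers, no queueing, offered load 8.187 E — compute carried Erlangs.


B(6,8.187) = 0.399804 (Erlang-B)
Carried load = a(1 − B) = 8.187·(1 − 0.399804) = 8.187·0.600196 = 4.9138 E

Final: 4.9138 Erlangs


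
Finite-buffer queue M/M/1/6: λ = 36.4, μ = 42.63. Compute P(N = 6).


ρ = λ/μ = 36.4/42.63 = 0.8539
P_K = (1−ρ)ρ^K/(1−ρ^(K+1)) = (0.1461·0.387540)/(1 − 0.330904)
= 0.056636/0.669096 = 0.084645

Final: 0.084645


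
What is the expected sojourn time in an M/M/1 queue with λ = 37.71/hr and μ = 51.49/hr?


W = 1/(μ−λ) = 1/(51.49 − 37.71) = 1/13.78 = 0.07257 hr

Final: 0.07257 hr


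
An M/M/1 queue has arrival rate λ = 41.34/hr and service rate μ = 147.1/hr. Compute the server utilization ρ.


ρ = λ/μ = 41.34/147.1 = 0.2810

Final: 0.2810


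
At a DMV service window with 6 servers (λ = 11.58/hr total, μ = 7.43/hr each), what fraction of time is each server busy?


ρ = λ/(cμ) = 11.58/(6·7.43) = 11.58/44.58 = 0.2598

Final: 0.2598


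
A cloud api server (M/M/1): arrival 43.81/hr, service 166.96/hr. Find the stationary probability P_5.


ρ = 43.81/166.96 = 0.2624
P_n = (1−ρ)·ρ^n = (1 − 0.2624)·0.2624^5 = 0.7376·0.001244 = 0.0009175

Final: 0.0009175


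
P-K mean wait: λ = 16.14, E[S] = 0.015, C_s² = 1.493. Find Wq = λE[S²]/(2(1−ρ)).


ρ = λ·E[S] = 16.14·0.015 = 0.2421
E[S²] = E[S]²(1+C_s²) = 0.015²·(1+1.493) = 0.0005609
Wq = λ·E[S²]/(2(1−ρ)) = 16.14·0.0005609/(2·0.7579) = 0.005973 hr

Final: 0.005973 hr


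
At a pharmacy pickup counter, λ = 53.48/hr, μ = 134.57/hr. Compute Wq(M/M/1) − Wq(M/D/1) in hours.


ρ = 53.48/134.57 = 0.3974
Wq(M/M/1) = ρ/(μ−λ) = 0.3974/81.09 = 0.004901 hr
Wq(M/D/1) = ρ/(2(μ−λ)) = 0.002450 hr
Savings = 0.004901 − 0.002450 = 0.002450 hr

Final: 0.002450 hr


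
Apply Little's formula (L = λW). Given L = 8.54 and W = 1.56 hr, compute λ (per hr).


λ = L/W = 8.54/1.56 = 5.4744 /hr

Final: 5.4744 /hr


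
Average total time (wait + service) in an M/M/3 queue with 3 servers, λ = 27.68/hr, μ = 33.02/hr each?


a = 0.8383; ρ = 0.2794; P₀ = 0.429944
Lq = P₀·a^c·ρ/(c!(1−ρ)²) = 0.02272
Wq = Lq/λ = 0.02272/27.68 = 0.0008207 hr
W = Wq + 1/μ = 0.0008207 + 0.03028 = 0.03111 hr

Final: 0.03111 hr


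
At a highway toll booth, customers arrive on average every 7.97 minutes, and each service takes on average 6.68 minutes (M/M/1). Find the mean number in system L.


λ = 60/7.97 = 7.5282 /hr
μ = 60/6.68 = 8.9820 /hr
ρ = λ/μ = 7.5282/8.9820 = 0.8381
L = ρ/(1−ρ) = 0.8381/0.1619 = 5.1783

Final: 5.1783


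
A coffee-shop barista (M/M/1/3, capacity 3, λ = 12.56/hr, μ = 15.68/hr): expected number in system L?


ρ = 12.56/15.68 = 0.8010
L = ρ[1 − (K+1)ρ^K + Kρ^(K+1)] / [(1−ρ)(1−ρ^(K+1))]
Numerator: 0.8010·(1 − 4·0.513962 + 3·0.411694) = 0.143571
Denominator: (0.1990)·(0.588306) = 0.117061
L = 0.143571/0.117061 = 1.2265

Final: 1.2265


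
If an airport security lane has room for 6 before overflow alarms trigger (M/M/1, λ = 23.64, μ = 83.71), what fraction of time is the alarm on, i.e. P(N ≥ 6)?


ρ = 23.64/83.71 = 0.2824
P(N ≥ n) = ρ^n = 0.2824^6 = 0.0005072

Final: 0.0005072


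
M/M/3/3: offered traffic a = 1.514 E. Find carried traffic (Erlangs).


B(3,1.514) = 0.136463 (Erlang-B)
Carried load = a(1 − B) = 1.514·(1 − 0.136463) = 1.514·0.863537 = 1.3074 E

Final: 1.3074 Erlangs
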